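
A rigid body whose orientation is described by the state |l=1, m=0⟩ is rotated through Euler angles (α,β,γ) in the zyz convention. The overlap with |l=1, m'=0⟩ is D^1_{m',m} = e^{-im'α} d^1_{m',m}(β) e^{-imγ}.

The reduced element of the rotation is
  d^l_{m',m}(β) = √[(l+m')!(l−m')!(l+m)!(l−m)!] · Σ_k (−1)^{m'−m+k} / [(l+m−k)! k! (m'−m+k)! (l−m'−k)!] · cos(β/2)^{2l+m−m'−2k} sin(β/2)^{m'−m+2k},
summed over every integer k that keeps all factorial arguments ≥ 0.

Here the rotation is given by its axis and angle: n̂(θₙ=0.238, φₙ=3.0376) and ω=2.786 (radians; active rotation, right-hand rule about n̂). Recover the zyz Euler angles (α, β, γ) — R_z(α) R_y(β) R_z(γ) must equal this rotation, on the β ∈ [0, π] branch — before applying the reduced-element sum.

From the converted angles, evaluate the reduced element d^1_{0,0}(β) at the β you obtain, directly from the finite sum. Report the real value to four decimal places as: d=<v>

d=0.8923

Axis–angle → zyz. n̂ = (sinθₙcosφₙ, sinθₙsinφₙ, cosθₙ) = (-0.234486, +0.024473, +0.971811), ω = 2.7860.
R = I cosω + sinω [n̂]ₓ + (1−cosω) n̂n̂ᵀ gives
  R = [-0.830913, -0.349450, -0.432976; +0.327214, -0.936280, +0.127714; -0.450016, -0.035557, +0.892312]
β = atan2(√(R₁₃²+R₂₃²), R₃₃) = 0.468355; α = atan2(R₂₃, R₁₃) mod 2π = 2.854759; γ = atan2(R₃₂, −R₃₁) mod 2π = 6.204337
d^1_{0,0}(β=0.4684) via the finite sum:
c=cos(0.468355/2)=0.972706, s=sin(0.468355/2)=0.232043; N=√[1·1·1·1]=1.000000
The bounds max(0,m−m')=0 and min(l+m,l−m')=1 give 2 terms
  k=0: (−1)^0·1.0000/(1)·0.9727^2·0.2320^0 = +0.946156
  k=1: (−1)^1·1.0000/(1)·0.9727^0·0.2320^2 = -0.053844
d^1_{0,0}(0.4684) = +0.946156 -0.053844 = +0.892312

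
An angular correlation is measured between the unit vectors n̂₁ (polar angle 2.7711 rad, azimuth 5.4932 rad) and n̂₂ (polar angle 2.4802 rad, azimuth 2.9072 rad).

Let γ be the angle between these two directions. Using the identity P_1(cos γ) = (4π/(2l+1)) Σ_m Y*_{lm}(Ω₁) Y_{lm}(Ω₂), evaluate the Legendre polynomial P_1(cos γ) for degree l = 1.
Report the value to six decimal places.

0.546652

Term-by-term m-sum for l=1 (normalisation 4π/3 = 4.188790):
  [-1]  conj(Y_{1,-1})(Ω₁) = 0.08805 - 0.08886j ; Y_{1,-1}(Ω₂) = -0.20641 - 0.04929j ; Δ = -0.02255 + 0.01400j
  [+0]  conj(Y_{1,0})(Ω₁) = -0.45545 + 0.00000j ; Y_{1,0}(Ω₂) = -0.38557 + 0.00000j ; Δ = 0.17561 + 0.00000j
  [+1]  conj(Y_{1,1})(Ω₁) = -0.08805 - 0.08886j ; Y_{1,1}(Ω₂) = 0.20641 - 0.04929j ; Δ = -0.02255 - 0.01400j
Σ over m = 0.13050 + 0.00000j; ×(4π/3) → 0.54665 + 0.00000j. Real part: 0.546652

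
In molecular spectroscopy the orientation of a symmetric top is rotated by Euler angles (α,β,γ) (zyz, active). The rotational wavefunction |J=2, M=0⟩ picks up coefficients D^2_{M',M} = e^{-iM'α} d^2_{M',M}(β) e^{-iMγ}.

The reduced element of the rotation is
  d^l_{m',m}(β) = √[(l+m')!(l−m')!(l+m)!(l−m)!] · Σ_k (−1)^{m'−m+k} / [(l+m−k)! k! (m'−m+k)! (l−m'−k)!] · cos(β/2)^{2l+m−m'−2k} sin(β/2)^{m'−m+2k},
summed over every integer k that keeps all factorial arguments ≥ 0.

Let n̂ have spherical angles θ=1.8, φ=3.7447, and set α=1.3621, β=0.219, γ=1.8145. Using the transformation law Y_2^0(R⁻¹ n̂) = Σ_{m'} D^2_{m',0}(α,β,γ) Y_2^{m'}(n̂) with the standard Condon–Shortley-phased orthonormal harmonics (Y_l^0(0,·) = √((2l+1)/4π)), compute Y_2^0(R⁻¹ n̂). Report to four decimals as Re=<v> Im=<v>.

Re=-0.1821 Im=0.0000

Need the full column D^2_{m',0} for m'=−2..2 at α=1.3621, β=0.2190, γ=1.8145.
cos(β/2)=0.994011, sin(β/2)=0.109281
d^2_{-2,0}: single k=2 term ⇒ +0.028903;  D = -0.026422+0.011717i
d^2_{-1,0}: k∈[1..2] ⇒ +0.262903 -0.003178 = +0.259725;  D = +0.053811+0.254089i
d^2_{0,0}: k∈[0..2] ⇒ +0.976258 -0.047199 +0.000143 = +0.929201;  D = +0.929201+0.000000i
d^2_{1,0}: k∈[0..1] ⇒ -0.262903 +0.003178 = -0.259725;  D = -0.053811+0.254089i
d^2_{2,0}: single k=0 term ⇒ +0.028903;  D = -0.026422-0.011717i
Y_2^{m'}(θ=1.8,φ=3.7447) and Σ D·Y over m':
  (-0.0264+0.0117i)·(+0.1306-0.3423i)  (+0.0538+0.2541i)·(+0.1408-0.0970i)  (+0.9292+0.0000i)·(-0.2665+0.0000i)  (-0.0538+0.2541i)·(-0.1408-0.0970i)  (-0.0264-0.0117i)·(+0.1306+0.3423i)
Y_2^0(R⁻¹ n̂) = -0.182139-0.000000i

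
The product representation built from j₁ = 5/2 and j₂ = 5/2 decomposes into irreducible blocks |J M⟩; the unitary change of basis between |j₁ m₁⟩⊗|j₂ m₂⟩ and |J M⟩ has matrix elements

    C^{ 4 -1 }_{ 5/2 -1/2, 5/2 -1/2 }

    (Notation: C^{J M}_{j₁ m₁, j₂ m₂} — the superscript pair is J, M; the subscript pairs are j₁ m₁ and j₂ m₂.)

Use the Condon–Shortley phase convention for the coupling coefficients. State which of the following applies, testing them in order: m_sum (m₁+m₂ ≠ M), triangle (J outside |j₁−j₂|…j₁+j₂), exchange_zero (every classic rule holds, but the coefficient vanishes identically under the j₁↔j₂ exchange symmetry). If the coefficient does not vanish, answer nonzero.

exchange_zero

m-sum: m₁+m₂ = -1/2+(-1/2) = -1, M = -1  ✓
triangle: |j₁−j₂| = 0 ≤ J = 4 ≤ j₁+j₂ = 5  ✓
exchange: j₁=j₂ and m₁=m₂, and (−1)^(j₁+j₂−J) = (−1)^1 = −1 forces ⟨j₁m₁;j₂m₂|JM⟩ = −⟨j₂m₂;j₁m₁|JM⟩ = −⟨j₁m₁;j₂m₂|JM⟩ ⇒ the coefficient vanishes identically
Racah sum check: Σ_k collapses to 0 ⇒ CG = 0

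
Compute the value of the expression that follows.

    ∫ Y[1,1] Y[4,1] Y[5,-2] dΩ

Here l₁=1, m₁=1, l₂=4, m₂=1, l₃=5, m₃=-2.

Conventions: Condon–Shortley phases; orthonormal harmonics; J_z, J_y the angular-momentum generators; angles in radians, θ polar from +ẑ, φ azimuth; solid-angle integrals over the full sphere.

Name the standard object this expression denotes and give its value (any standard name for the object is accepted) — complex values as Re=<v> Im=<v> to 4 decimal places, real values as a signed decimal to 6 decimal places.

Gaunt coefficient, +0.225034

This is a Gaunt coefficient — the integral of a triple product of spherical harmonics over the sphere.
Rules hold: Σm=0, L=10 even, 3≤5≤5.
N = 3·9·11 = 297
Δ = 0!·2!·8!/11! = 1/495
Racah Σ t=0..0: t=0:+1/576 = 1/576
⇒ 3j(1 4 5; 0 0 0)² = 5/99, sgn -1
Racah Σ t=0..0: t=0:+1/1440 = 1/1440
⇒ 3j(1 4 5; 1 1 -2)² = 7/165, sgn -1
4πI² = N·(3j₀)²·(3jₘ)² = 7/11
I = +1·√(0.636364/4π) = 0.22503380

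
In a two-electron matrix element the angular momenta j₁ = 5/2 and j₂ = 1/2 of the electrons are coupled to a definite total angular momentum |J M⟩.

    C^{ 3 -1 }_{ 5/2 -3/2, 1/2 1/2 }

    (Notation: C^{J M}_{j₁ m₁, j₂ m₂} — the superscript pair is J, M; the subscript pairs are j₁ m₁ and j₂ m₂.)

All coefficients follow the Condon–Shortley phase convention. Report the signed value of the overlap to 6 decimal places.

j₁+j₂−J=0  J+j₁−j₂=5  J−j₁+j₂=1  j₁+j₂+J+1=7
(j₁±m₁, j₂±m₂, J±M) = (1,4,1,0,2,4)
P² = 192
sum k=0..0:
  [0] +1/24 = 1/24
S = 1/24
C² = P²·S² = 1/3 ; C = +0.577350

+0.577350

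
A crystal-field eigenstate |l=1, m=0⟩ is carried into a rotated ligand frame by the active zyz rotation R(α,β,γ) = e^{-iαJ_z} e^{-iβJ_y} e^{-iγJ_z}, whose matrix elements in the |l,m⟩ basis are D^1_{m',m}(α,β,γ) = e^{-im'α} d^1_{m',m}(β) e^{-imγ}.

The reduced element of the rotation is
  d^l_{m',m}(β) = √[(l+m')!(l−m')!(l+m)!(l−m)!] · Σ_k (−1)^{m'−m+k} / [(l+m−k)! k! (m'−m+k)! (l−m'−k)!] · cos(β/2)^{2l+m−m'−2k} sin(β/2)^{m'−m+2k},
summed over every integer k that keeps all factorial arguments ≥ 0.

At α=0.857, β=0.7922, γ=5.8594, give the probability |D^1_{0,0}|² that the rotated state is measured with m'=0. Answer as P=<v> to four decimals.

P=0.4932

D^1_{0,0}(0.8570,0.7922,5.8594) = e^{-i·0·0.8570}·d^1_{0,0}(0.7922)·e^{-i·0·5.8594}. Compute d first:
c=cos(0.792200/2)=0.922573, s=sin(0.792200/2)=0.385823; N=√[1·1·1·1]=1.000000
k∈{0,1} keeps every argument non-negative
  k=0: (−1)^0·1.0000/(1)·0.9226^2·0.3858^0 = +0.851140
  k=1: (−1)^1·1.0000/(1)·0.9226^0·0.3858^2 = -0.148860
d^1_{0,0}(0.7922) = +0.851140 -0.148860 = +0.702281
|D^1_{0,0}|² = |d^1_{0,0}(β)|² = (+0.702281)² = 0.493198 (the z-rotation phases have unit modulus)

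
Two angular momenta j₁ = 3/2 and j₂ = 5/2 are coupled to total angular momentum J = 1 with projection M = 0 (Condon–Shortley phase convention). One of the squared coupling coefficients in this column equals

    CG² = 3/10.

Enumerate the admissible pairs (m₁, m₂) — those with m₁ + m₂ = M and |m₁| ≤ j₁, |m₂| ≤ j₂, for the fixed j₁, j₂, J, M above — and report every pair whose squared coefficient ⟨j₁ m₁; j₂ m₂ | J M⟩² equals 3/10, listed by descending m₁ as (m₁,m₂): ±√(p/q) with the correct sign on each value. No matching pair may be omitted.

(1/2,-1/2): −√(3/10); (-1/2,1/2): +√(3/10)

Admissible pairs with m₁+m₂ = M = 0: (-3/2,3/2), (-1/2,1/2), (1/2,-1/2), (3/2,-3/2)
  (m₁,m₂)=(3/2,-3/2): CG² = 1/5, CG = +√(1/5)
  (m₁,m₂)=(1/2,-1/2): CG² = 3/10, CG = −√(3/10)   ← matches the target
  (m₁,m₂)=(-1/2,1/2): CG² = 3/10, CG = +√(3/10)   ← matches the target
  (m₁,m₂)=(-3/2,3/2): CG² = 1/5, CG = −√(1/5)
Pairs with CG² = 3/10: (1/2,-1/2): −√(3/10); (-1/2,1/2): +√(3/10)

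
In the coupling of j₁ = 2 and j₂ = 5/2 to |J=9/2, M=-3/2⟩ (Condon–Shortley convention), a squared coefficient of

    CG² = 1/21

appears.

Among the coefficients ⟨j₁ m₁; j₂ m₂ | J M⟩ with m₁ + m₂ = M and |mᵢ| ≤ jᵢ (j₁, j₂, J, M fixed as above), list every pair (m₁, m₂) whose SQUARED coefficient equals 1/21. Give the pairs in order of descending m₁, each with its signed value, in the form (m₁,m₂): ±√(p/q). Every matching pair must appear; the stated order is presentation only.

(1,-5/2): +√(1/21)

Admissible pairs with m₁+m₂ = M = -3/2: (-2,1/2), (-1,-1/2), (0,-3/2), (1,-5/2)
  (m₁,m₂)=(1,-5/2): CG² = 1/21, CG = +√(1/21)   ← matches the target
  (m₁,m₂)=(0,-3/2): CG² = 5/14, CG = +√(5/14)
  (m₁,m₂)=(-1,-1/2): CG² = 10/21, CG = +√(10/21)
  (m₁,m₂)=(-2,1/2): CG² = 5/42, CG = +√(5/42)
Pairs with CG² = 1/21: (1,-5/2): +√(1/21)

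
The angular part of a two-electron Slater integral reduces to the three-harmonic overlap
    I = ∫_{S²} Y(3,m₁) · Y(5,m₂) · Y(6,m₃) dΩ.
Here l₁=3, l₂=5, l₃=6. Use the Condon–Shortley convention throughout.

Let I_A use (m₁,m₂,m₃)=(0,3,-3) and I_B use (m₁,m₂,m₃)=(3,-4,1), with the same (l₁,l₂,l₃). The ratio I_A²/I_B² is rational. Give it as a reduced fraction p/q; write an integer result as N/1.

1/4

Shared (l₁,l₂,l₃)=(3,5,6): N and (l;000)² cancel in I_A²/I_B².
A: Δ = 2!·4!·8!/15! = 1/675675; Racah Σ t=0..2: t=0:+1/483840 t=1:−1/20160 t=2:+1/17280 = 1/96768; ⇒ 3j(3 5 6; 0 3 -3)² = 1/1001, sgn -1
B: Δ = 2!·4!·8!/15! = 1/675675; Racah Σ t=0..0: t=0:+1/241920 = 1/241920; ⇒ 3j(3 5 6; 3 -4 1)² = 4/1001, sgn -1
I_A²/I_B² = (1/1001)/(4/1001) = 1/4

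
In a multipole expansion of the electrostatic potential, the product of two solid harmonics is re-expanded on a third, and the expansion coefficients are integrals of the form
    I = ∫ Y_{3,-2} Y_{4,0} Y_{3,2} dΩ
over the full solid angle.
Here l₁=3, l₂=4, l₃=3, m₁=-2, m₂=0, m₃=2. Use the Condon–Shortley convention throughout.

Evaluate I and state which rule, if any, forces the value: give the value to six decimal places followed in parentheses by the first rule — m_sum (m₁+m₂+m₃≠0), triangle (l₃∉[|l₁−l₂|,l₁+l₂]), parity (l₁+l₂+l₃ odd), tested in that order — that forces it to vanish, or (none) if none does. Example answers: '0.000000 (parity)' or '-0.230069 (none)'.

-0.179515 (none)

m-sum 0 ✓  L=10 even ✓  1≤3≤7 ✓
Π(2lᵢ+1) = 7×9×7 = 441
triangle coeff Δ(3,4,3) = 1/34650
Σ_t [1,3]: t=1:−1/72 t=2:+1/16 t=3:−1/72 = 5/144
(3j)²=2/77 [(3 4 3; 0 0 0)], sign=-1
Σ_t [3,4]: t=3:−1/72 t=4:+1/576 = -7/576
(3j)²=7/198 [(3 4 3; -2 0 2)], sign=+1
⇒ 4πI² = 49/121
I = (-1)√(49/121/(4π)) = -0.17951487
No selection rule forces the value: the integral is nonzero (none).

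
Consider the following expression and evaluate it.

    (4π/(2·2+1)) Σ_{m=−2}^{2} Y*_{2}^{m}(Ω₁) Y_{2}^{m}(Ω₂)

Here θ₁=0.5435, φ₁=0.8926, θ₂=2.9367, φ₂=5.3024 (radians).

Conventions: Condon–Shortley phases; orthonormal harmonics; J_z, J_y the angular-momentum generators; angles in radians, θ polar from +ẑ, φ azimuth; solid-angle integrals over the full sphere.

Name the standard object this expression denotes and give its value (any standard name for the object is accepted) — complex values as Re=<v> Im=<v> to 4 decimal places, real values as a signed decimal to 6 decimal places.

This sum is the spherical-harmonic addition theorem: it equals the Legendre polynomial P_l(cos γ) of the angle γ between the two directions.
Addition theorem: P_2(cos γ) = (4π/5) Σ_m Y*_{lm}(Ω₁) Y_{lm}(Ω₂), m = −2…2:
  [-2]  conj(Y_{2,-2})(Ω₁) = -0.02198 + 0.10094j ; Y_{2,-2}(Ω₂) = -0.00609 + 0.01479j ; Δ = -0.00136 - 0.00094j
  [-1]  conj(Y_{2,-1})(Ω₁) = 0.21453 + 0.26627j ; Y_{2,-1}(Ω₂) = -0.08562 - 0.12788j ; Δ = 0.01568 - 0.05023j
  [+0]  conj(Y_{2,0})(Ω₁) = 0.37775 + 0.00000j ; Y_{2,0}(Ω₂) = 0.59161 + 0.00000j ; Δ = 0.22348 + 0.00000j
  [+1]  conj(Y_{2,1})(Ω₁) = -0.21453 + 0.26627j ; Y_{2,1}(Ω₂) = 0.08562 - 0.12788j ; Δ = 0.01568 + 0.05023j
  [+2]  conj(Y_{2,2})(Ω₁) = -0.02198 - 0.10094j ; Y_{2,2}(Ω₂) = -0.00609 - 0.01479j ; Δ = -0.00136 + 0.00094j
Total Σ_m = 0.25213 - 0.00000j. Multiply by 2.513274: 0.63367 - 0.00000j. P_2(cos γ) = 0.633667

Legendre polynomial (addition theorem), +0.633667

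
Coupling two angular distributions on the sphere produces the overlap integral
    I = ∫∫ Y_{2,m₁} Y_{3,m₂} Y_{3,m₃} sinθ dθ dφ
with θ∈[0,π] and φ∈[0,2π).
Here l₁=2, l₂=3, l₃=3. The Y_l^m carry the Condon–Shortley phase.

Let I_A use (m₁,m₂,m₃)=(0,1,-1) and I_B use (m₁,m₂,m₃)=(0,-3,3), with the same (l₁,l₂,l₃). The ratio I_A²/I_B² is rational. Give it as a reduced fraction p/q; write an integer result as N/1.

Same 2,3,3: normalisation and zero-m 3j drop out of the ratio.
A: Δ: 2! 2! 4! / 9! → 1/3780; sum: t=0:+1/96 t=1:−1/6 t=2:+1/16 = -3/32; 3j²(2 3 3; 0 1 -1) = Δ·Π!·Σ² = 3/140  (sign -1)
B: Δ: 2! 2! 4! / 9! → 1/3780; sum: t=0:+1/96 = 1/96; 3j²(2 3 3; 0 -3 3) = Δ·Π!·Σ² = 5/84  (sign +1)
I_A²/I_B² = (3/140)/(5/84) = 9/25

9/25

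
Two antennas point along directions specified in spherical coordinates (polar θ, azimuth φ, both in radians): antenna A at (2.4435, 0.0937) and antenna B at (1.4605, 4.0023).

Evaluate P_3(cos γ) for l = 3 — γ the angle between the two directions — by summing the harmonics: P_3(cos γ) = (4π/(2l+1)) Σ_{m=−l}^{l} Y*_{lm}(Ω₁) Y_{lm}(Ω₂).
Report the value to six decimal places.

Expand P_3 via completeness: Σ_{m} conj(Y_{3,m}) at Ω₁ times Y_{3,m} at Ω₂ —
  [-3]  conj(Y_{3,-3})(Ω₁) = +0.106444+0.030735i ; Y_{3,-3}(Ω₂) = +0.347205+0.217424i ; Δ = +0.030275+0.033815i
  [-2]  conj(Y_{3,-2})(Ω₁) = -0.317787-0.060260i ; Y_{3,-2}(Ω₂) = -0.016675-0.109872i ; Δ = -0.001322+0.035921i
  [-1]  conj(Y_{3,-1})(Ω₁) = +0.400046+0.037594i ; Y_{3,-1}(Ω₂) = +0.196716-0.228824i ; Δ = +0.087298-0.084144i
  [+0]  conj(Y_{3,0})(Ω₁) = +0.018779-0.000000i ; Y_{3,0}(Ω₂) = -0.120741+0.000000i ; Δ = -0.002267+0.000000i
  [+1]  conj(Y_{3,1})(Ω₁) = -0.400046+0.037594i ; Y_{3,1}(Ω₂) = -0.196716-0.228824i ; Δ = +0.087298+0.084144i
  [+2]  conj(Y_{3,2})(Ω₁) = -0.317787+0.060260i ; Y_{3,2}(Ω₂) = -0.016675+0.109872i ; Δ = -0.001322-0.035921i
  [+3]  conj(Y_{3,3})(Ω₁) = -0.106444+0.030735i ; Y_{3,3}(Ω₂) = -0.347205+0.217424i ; Δ = +0.030275-0.033815i
Total Σ_m = +0.230235-0.000000i. Multiply by 1.795196: +0.413317-0.000000i. P_3(cos γ) = 0.413317

0.413317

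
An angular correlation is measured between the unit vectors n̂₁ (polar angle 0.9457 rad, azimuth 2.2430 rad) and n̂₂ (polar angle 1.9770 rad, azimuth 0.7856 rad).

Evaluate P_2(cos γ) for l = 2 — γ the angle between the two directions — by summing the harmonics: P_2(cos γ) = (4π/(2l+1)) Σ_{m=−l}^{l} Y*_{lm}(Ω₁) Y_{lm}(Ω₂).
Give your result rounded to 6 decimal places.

Term-by-term m-sum for l=2 (normalisation 4π/5 = 2.513274):
  [-2]  conj(Y_{2,-2})(Ω₁) = -0.057013-0.247521i ; Y_{2,-2}(Ω₂) = -0.000132-0.325968i ; Δ = -0.080676+0.018617i
  [-1]  conj(Y_{2,-1})(Ω₁) = -0.228281+0.286840i ; Y_{2,-1}(Ω₂) = -0.198242+0.198323i ; Δ = -0.011632-0.102137i
  [+0]  conj(Y_{2,0})(Ω₁) = +0.008607-0.000000i ; Y_{2,0}(Ω₂) = -0.167671+0.000000i ; Δ = -0.001443+0.000000i
  [+1]  conj(Y_{2,1})(Ω₁) = +0.228281+0.286840i ; Y_{2,1}(Ω₂) = +0.198242+0.198323i ; Δ = -0.011632+0.102137i
  [+2]  conj(Y_{2,2})(Ω₁) = -0.057013+0.247521i ; Y_{2,2}(Ω₂) = -0.000132+0.325968i ; Δ = -0.080676-0.018617i
Accumulated sum -0.186060-0.000000i; after 4π/(2l+1) scaling, -0.467619-0.000000i ⇒ P_2 = -0.467619

-0.467619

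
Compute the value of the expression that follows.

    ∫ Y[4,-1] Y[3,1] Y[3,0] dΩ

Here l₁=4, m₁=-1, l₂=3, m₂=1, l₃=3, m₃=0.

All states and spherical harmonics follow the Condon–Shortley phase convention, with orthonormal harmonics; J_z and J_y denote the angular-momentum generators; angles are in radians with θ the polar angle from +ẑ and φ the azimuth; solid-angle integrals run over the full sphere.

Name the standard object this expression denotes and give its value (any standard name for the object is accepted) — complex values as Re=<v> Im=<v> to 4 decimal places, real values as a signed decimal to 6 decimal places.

Gaunt coefficient, -0.099323

This is a Gaunt coefficient — the integral of a triple product of spherical harmonics over the sphere.
m-sum 0 ✓  L=10 even ✓  1≤3≤7 ✓
Π(2lᵢ+1) = 9×7×7 = 441
triangle coeff Δ(4,3,3) = 1/34650
Σ_t [1,3]: t=1:−1/72 t=2:+1/16 t=3:−1/72 = 5/144
(3j)²=2/77 [(4 3 3; 0 0 0)], sign=-1
Σ_t [2,4]: t=2:+1/48 t=3:−1/24 t=4:+1/288 = -5/288
(3j)²=5/462 [(4 3 3; -1 1 0)], sign=+1
⇒ 4πI² = 15/121
I = (-1)√(15/121/(4π)) = -0.09932258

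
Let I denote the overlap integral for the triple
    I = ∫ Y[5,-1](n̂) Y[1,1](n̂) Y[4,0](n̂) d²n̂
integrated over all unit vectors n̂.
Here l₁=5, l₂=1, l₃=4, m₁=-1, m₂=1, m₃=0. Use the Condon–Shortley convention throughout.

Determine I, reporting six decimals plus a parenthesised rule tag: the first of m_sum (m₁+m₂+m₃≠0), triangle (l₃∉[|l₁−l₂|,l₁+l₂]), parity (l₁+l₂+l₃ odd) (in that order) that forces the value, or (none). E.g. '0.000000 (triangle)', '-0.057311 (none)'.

m-sum 0 ✓  L=10 even ✓  4≤4≤6 ✓
Π(2lᵢ+1) = 11×3×9 = 297
triangle coeff Δ(5,1,4) = 1/495
Σ_t [1,1]: t=1:−1/576 = -1/576
(3j)²=5/99 [(5 1 4; 0 0 0)], sign=-1
Σ_t [2,2]: t=2:+1/1152 = 1/1152
(3j)²=1/33 [(5 1 4; -1 1 0)], sign=+1
⇒ 4πI² = 5/11
I = (-1)√(5/11/(4π)) = -0.19018827
No selection rule forces the value: the integral is nonzero (none).

-0.190188 (none)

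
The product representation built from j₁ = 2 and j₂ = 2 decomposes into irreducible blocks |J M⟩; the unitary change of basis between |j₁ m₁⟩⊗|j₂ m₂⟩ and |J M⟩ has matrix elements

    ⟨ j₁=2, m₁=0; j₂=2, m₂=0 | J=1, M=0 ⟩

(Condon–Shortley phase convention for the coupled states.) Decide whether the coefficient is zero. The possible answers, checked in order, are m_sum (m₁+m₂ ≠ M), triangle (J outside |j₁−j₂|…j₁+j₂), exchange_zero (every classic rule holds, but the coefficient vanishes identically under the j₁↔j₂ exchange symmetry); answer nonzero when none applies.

m-sum: m₁+m₂ = 0+0 = 0, M = 0  ✓
triangle: |j₁−j₂| = 0 ≤ J = 1 ≤ j₁+j₂ = 4  ✓
exchange: j₁=j₂ and m₁=m₂, and (−1)^(j₁+j₂−J) = (−1)^3 = −1 forces ⟨j₁m₁;j₂m₂|JM⟩ = −⟨j₂m₂;j₁m₁|JM⟩ = −⟨j₁m₁;j₂m₂|JM⟩ ⇒ the coefficient vanishes identically
Racah sum check: Σ_k collapses to 0 ⇒ CG = 0

exchange_zero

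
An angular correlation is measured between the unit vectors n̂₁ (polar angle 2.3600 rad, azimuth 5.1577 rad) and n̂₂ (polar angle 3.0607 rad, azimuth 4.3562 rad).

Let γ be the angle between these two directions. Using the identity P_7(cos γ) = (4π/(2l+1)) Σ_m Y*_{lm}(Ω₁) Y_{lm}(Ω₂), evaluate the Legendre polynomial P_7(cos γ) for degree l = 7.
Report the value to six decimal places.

-0.022251

Addition theorem: P_7(cos γ) = (4π/15) Σ_m Y*_{lm}(Ω₁) Y_{lm}(Ω₂), m = −7…7:
  [-7]  conj(Y_{7,-7})(Ω₁) = (-0.001051, -0.043019) ; Y_{7,-7}(Ω₂) = (0.000000, 0.000000) ; Δ = (0.000000, -0.000000)
  [-6]  conj(Y_{7,-6})(Ω₁) = (-0.144667, 0.073436) ; Y_{7,-6}(Ω₂) = (-0.000000, 0.000000) ; Δ = (0.000000, -0.000000)
  [-5]  conj(Y_{7,-5})(Ω₁) = (0.279904, 0.215339) ; Y_{7,-5}(Ω₂) = (-0.000015, -0.000003) ; Δ = (-0.000003, -0.000004)
  [-4]  conj(Y_{7,-4})(Ω₁) = (0.095092, -0.445166) ; Y_{7,-4}(Ω₂) = (-0.000045, -0.000306) ; Δ = (-0.000140, -0.000009)
  [-3]  conj(Y_{7,-3})(Ω₁) = (-0.227340, 0.054398) ; Y_{7,-3}(Ω₂) = (0.004020, -0.002208) ; Δ = (-0.000794, 0.000721)
  [-2]  conj(Y_{7,-2})(Ω₁) = (-0.142866, -0.176607) ; Y_{7,-2}(Ω₂) = (0.036108, 0.031186) ; Δ = (0.000349, -0.010832)
  [-1]  conj(Y_{7,-1})(Ω₁) = (-0.150555, 0.315441) ; Y_{7,-1}(Ω₂) = (-0.110170, 0.296108) ; Δ = (-0.076818, -0.079333)
  [+0]  conj(Y_{7,0})(Ω₁) = (-0.128936, -0.000000) ; Y_{7,0}(Ω₂) = (-0.994702, 0.000000) ; Δ = (0.128253, 0.000000)
  [+1]  conj(Y_{7,1})(Ω₁) = (0.150555, 0.315441) ; Y_{7,1}(Ω₂) = (0.110170, 0.296108) ; Δ = (-0.076818, 0.079333)
  [+2]  conj(Y_{7,2})(Ω₁) = (-0.142866, 0.176607) ; Y_{7,2}(Ω₂) = (0.036108, -0.031186) ; Δ = (0.000349, 0.010832)
  [+3]  conj(Y_{7,3})(Ω₁) = (0.227340, 0.054398) ; Y_{7,3}(Ω₂) = (-0.004020, -0.002208) ; Δ = (-0.000794, -0.000721)
  [+4]  conj(Y_{7,4})(Ω₁) = (0.095092, 0.445166) ; Y_{7,4}(Ω₂) = (-0.000045, 0.000306) ; Δ = (-0.000140, 0.000009)
  [+5]  conj(Y_{7,5})(Ω₁) = (-0.279904, 0.215339) ; Y_{7,5}(Ω₂) = (0.000015, -0.000003) ; Δ = (-0.000003, 0.000004)
  [+6]  conj(Y_{7,6})(Ω₁) = (-0.144667, -0.073436) ; Y_{7,6}(Ω₂) = (-0.000000, -0.000000) ; Δ = (0.000000, 0.000000)
  [+7]  conj(Y_{7,7})(Ω₁) = (0.001051, -0.043019) ; Y_{7,7}(Ω₂) = (-0.000000, 0.000000) ; Δ = (0.000000, 0.000000)
Total Σ_m = (-0.026561, -0.000000). Multiply by 0.837758: (-0.022251, -0.000000). P_7(cos γ) = -0.022251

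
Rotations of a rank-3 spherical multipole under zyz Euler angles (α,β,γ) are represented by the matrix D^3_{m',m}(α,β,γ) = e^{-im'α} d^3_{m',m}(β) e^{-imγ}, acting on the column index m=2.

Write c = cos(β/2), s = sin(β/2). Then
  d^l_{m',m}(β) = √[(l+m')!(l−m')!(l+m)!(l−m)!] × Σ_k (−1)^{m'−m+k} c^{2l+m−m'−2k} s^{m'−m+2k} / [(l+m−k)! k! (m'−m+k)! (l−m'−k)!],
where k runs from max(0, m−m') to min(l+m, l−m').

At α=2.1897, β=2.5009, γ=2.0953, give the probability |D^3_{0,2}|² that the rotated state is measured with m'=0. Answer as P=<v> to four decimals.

D^3_{0,2}(2.1897,2.5009,2.0953) = e^{-i·0·2.1897}·d^3_{0,2}(2.5009)·e^{-i·2·2.0953}. Compute d first:
Half-angle: c=0.314895, s=0.949126. N=√(6·6·120·1)=65.726707
Admissible k: 2..3 (factorial args all ≥0)
  k=2: (−1)^0·65.7267/(12)·0.3149^4·0.9491^2 = +0.048515
  k=3: (−1)^1·65.7267/(12)·0.3149^2·0.9491^4 = -0.440747
d^3_{0,2}(2.5009) = +0.048515 -0.440747 = -0.392232
|D^3_{0,2}|² = |d^3_{0,2}(β)|² = (-0.392232)² = 0.153846 (the z-rotation phases have unit modulus)

P=0.1538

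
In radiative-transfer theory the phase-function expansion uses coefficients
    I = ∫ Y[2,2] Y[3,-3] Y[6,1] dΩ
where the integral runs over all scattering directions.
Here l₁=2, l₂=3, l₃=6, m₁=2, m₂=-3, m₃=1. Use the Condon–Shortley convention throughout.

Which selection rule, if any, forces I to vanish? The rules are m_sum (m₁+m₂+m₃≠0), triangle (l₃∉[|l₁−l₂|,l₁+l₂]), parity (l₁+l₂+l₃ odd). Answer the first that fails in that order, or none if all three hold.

triangle

azimuthal sum: 2 − 3 + 1 = 0  ✓
l₃ must lie in [1,5]; have l₃=6  ✗
L = 2 + 3 + 6 = 11 (odd)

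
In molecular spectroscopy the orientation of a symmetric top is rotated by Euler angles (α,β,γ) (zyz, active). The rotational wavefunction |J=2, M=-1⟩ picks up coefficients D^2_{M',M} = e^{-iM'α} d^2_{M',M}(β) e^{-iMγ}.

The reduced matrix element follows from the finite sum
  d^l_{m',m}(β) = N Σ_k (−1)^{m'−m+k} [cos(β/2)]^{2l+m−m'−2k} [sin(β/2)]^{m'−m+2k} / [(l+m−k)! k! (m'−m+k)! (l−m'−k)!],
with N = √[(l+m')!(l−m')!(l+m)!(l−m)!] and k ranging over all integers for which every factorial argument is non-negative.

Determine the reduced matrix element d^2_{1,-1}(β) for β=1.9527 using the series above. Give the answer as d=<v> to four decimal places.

d=0.1748

d^2_{1,-1}(β=1.9527) via the finite sum:
c=cos(1.952700/2)=0.560050, s=sin(1.952700/2)=0.828459; N=√[6·1·1·6]=6.000000
k∈{0,1} keeps every argument non-negative
  k=0: (−1)^2·6.0000/(2)·0.5601^2·0.8285^2 = +0.645828
  k=1: (−1)^3·6.0000/(6)·0.5601^0·0.8285^4 = -0.471068
d^2_{1,-1}(1.9527) = +0.645828 -0.471068 = +0.174760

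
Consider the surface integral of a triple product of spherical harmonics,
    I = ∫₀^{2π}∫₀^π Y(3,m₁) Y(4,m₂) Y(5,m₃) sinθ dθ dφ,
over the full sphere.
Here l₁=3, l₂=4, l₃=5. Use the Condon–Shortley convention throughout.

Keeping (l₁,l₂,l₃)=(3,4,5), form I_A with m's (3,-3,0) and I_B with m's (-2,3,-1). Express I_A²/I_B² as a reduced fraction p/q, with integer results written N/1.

l's match ⇒ only the (l;m) 3-j factors differ between A and B.
A: triangle coeff Δ(3,4,5) = 1/180180; Σ_t [0,0]: t=0:+1/5760 = 1/5760; (3j)²=5/572 [(3 4 5; 3 -3 0)], sign=-1
B: triangle coeff Δ(3,4,5) = 1/180180; Σ_t [1,2]: t=1:−1/17280 t=2:+1/1440 = 11/17280; (3j)²=11/468 [(3 4 5; -2 3 -1)], sign=+1
I_A²/I_B² = (5/572)/(11/468) = 45/121

45/121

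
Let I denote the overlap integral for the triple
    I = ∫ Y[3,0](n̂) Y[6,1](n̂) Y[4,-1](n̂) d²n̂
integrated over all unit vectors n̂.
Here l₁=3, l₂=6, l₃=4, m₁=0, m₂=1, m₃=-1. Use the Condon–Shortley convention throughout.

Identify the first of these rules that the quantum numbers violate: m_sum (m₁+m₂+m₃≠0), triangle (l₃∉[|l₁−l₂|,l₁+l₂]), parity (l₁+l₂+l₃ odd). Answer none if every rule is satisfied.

parity

azimuthal sum: 0 + 1 − 1 = 0  ✓
3 ≤ 4 ≤ 9 (triangle on l)  ✓
L = 3 + 6 + 4 = 13 (odd)  ✗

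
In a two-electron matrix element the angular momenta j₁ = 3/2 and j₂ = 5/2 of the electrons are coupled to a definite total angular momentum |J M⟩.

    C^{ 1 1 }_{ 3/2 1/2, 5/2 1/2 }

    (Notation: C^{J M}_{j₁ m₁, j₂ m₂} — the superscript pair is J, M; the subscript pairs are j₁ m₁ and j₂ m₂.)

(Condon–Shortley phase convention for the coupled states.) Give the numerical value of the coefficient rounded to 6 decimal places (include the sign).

√[3·3!0!2!/6! · 2!1!3!2!2!0!] = √(12/5)
  +(−1)^1/∏(1,2,0,2,0,0)! = -1/4  (running -1/4)
⟨..|..⟩ = √(12/5)·(-1/4) = -0.387298

-0.387298  (= −√(3/20))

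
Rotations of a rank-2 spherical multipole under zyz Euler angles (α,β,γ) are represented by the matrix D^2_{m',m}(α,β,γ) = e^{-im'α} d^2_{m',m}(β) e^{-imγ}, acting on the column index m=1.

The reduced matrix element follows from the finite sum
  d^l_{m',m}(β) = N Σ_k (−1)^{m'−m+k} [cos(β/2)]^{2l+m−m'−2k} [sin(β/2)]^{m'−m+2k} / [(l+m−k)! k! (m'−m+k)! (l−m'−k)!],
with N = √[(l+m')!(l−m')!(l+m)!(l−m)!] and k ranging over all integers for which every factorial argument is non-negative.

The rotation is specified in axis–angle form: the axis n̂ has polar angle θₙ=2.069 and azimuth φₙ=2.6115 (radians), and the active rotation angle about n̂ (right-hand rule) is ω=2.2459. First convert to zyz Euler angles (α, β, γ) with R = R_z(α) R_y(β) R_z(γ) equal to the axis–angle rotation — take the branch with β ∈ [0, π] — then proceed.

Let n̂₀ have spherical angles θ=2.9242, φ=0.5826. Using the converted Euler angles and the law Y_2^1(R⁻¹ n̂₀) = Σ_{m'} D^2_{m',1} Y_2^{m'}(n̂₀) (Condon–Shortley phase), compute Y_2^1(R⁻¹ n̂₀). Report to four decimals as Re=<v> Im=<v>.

Re=0.0997 Im=-0.2916

Axis–angle → zyz. n̂ = (sinθₙcosφₙ, sinθₙsinφₙ, cosθₙ) = (-0.757885, +0.444152, -0.477848), ω = 2.2459.
R = I cosω + sinω [n̂]ₓ + (1−cosω) n̂n̂ᵀ gives
  R = [+0.308393, -0.173966, +0.935216; -0.920023, -0.304417, +0.246756; +0.241769, -0.936518, -0.253932]
β = atan2(√(R₁₃²+R₂₃²), R₃₃) = 1.827540; α = atan2(R₂₃, R₁₃) mod 2π = 0.257970; γ = atan2(R₃₂, −R₃₁) mod 2π = 4.459748
Need the full column D^2_{m',1} for m'=−2..2 at α=0.2580, β=1.8275, γ=4.4597.
cos(β/2)=0.610765, sin(β/2)=0.791812
d^2_{-2,1}: single k=3 term ⇒ +0.606415;  D = -0.421529+0.435951i
d^2_{-1,1}: k∈[2..3] ⇒ +0.701639 -0.393087 = +0.308552;  D = -0.150793+0.269195i
d^2_{0,1}: k∈[1..2] ⇒ +0.441896 -0.742704 = -0.300808;  D = +0.075191-0.291259i
d^2_{1,1}: k∈[0..1] ⇒ +0.139154 -0.701639 = -0.562485;  D = -0.002997-0.562477i
d^2_{2,1}: single k=0 term ⇒ -0.360807;  D = -0.093906-0.348372i
Y_2^{m'}(θ=2.9242,φ=0.5826) and Σ D·Y over m':
  (-0.4215+0.4360i)·(+0.0071-0.0165i)  (-0.1508+0.2692i)·(-0.1359+0.0895i)  (+0.0752-0.2913i)·(+0.5868+0.0000i)  (-0.0030-0.5625i)·(+0.1359+0.0895i)  (-0.0939-0.3484i)·(+0.0071+0.0165i)
Y_2^1(R⁻¹ n̂) = +0.099750-0.291633i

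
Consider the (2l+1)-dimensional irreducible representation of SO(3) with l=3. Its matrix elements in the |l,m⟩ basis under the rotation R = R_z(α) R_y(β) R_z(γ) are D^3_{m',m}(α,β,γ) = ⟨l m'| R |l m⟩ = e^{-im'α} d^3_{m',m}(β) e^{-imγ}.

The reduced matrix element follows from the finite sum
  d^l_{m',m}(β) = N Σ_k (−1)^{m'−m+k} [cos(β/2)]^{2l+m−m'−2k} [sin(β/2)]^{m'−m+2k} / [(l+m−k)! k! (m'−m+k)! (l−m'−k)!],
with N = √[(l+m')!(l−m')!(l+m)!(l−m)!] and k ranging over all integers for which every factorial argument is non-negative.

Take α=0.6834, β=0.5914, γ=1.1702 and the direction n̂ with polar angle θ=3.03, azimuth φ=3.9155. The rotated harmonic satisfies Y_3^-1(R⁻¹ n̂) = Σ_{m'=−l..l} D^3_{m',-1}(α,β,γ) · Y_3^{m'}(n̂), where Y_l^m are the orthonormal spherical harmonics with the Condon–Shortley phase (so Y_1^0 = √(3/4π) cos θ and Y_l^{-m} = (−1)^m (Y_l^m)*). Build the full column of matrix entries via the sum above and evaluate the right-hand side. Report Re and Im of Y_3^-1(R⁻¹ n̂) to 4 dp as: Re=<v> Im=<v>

Re=0.1619 Im=0.4069

Need the full column D^3_{m',-1} for m'=−3..3 at α=0.6834, β=0.5914, γ=1.1702.
cos(β/2)=0.956598, sin(β/2)=0.291410
d^3_{-3,-1}: single k=2 term ⇒ +0.275405;  D = -0.274550-0.021681i
d^3_{-2,-1}: k∈[1..2] ⇒ +0.738163 -0.137003 = +0.601159;  D = -0.494594+0.341715i
d^3_{-1,-1}: k∈[0..2] ⇒ +0.766263 -0.568874 +0.039594 = +0.236983;  D = -0.066130+0.227569i
d^3_{0,-1}: k∈[0..2] ⇒ -0.808617 +0.225119 -0.006964 = -0.590461;  D = -0.230261-0.543714i
d^3_{1,-1}: k∈[0..2] ⇒ +0.426656 -0.052792 +0.000612 = +0.374476;  D = +0.330975+0.175180i
d^3_{2,-1}: k∈[0..1] ⇒ -0.137003 +0.006357 = -0.130646;  D = -0.128129+0.025520i
d^3_{3,-1}: single k=0 term ⇒ +0.025558;  D = +0.016284-0.019698i
Y_3^{m'}(θ=3.03,φ=3.9155) and Σ D·Y over m':
  (-0.2746-0.0217i)·(+0.0004+0.0004i)  (-0.4946+0.3417i)·(-0.0003+0.0126i)  (-0.0661+0.2276i)·(-0.1014+0.0991i)  (-0.2303-0.5437i)·(-0.7187+0.0000i)  (+0.3310+0.1752i)·(+0.1014+0.0991i)  (-0.1281+0.0255i)·(-0.0003-0.0126i)  (+0.0163-0.0197i)·(-0.0004+0.0004i)
Y_3^-1(R⁻¹ n̂) = +0.161949+0.406870i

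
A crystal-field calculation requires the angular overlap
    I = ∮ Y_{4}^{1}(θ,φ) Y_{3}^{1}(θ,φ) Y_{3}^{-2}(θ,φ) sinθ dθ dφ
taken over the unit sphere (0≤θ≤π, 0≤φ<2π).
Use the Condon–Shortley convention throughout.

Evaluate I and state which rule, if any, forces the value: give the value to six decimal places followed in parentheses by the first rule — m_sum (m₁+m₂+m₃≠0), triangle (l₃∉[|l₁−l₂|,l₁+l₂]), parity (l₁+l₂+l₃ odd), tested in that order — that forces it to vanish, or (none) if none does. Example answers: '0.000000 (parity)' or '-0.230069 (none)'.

0.145070 (none)

m-sum 0 ✓  L=10 even ✓  1≤3≤7 ✓
Π(2lᵢ+1) = 9×7×7 = 441
triangle coeff Δ(4,3,3) = 1/34650
Σ_t [1,3]: t=1:−1/72 t=2:+1/16 t=3:−1/72 = 5/144
(3j)²=2/77 [(4 3 3; 0 0 0)], sign=-1
Σ_t [2,3]: t=2:+1/48 t=3:−1/144 = 1/72
(3j)²=16/693 [(4 3 3; 1 1 -2)], sign=-1
⇒ 4πI² = 32/121
I = (+1)√(32/121/(4π)) = 0.14506992
No selection rule forces the value: the integral is nonzero (none).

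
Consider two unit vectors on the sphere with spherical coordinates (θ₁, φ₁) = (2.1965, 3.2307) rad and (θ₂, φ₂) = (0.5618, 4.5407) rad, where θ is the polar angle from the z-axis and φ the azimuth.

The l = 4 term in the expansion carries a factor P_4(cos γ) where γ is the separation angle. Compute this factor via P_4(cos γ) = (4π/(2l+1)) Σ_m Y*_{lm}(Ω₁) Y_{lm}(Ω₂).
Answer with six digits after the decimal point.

-0.083423

Expand P_4 via completeness: Σ_{m} conj(Y_{4,m}) at Ω₁ times Y_{4,m} at Ω₂ —
  [-4]  conj(Y_{4,-4})(Ω₁) = (0.179009, 0.066651) ; Y_{4,-4}(Ω₂) = (0.027559, 0.022595) ; Δ = (0.003427, 0.005882)
  [-3]  conj(Y_{4,-3})(Ω₁) = (0.376510, 0.103118) ; Y_{4,-3}(Ω₂) = (0.078882, -0.139359) ; Δ = (0.044070, -0.044336)
  [-2]  conj(Y_{4,-2})(Ω₁) = (0.303045, 0.054586) ; Y_{4,-2}(Ω₂) = (-0.358767, -0.128274) ; Δ = (-0.101721, -0.058457)
  [-1]  conj(Y_{4,-1})(Ω₁) = (-0.133980, -0.011970) ; Y_{4,-1}(Ω₂) = (-0.073371, 0.423139) ; Δ = (0.014895, -0.055814)
  [+0]  conj(Y_{4,0})(Ω₁) = (-0.335586, -0.000000) ; Y_{4,0}(Ω₂) = (-0.056343, 0.000000) ; Δ = (0.018908, 0.000000)
  [+1]  conj(Y_{4,1})(Ω₁) = (0.133980, -0.011970) ; Y_{4,1}(Ω₂) = (0.073371, 0.423139) ; Δ = (0.014895, 0.055814)
  [+2]  conj(Y_{4,2})(Ω₁) = (0.303045, -0.054586) ; Y_{4,2}(Ω₂) = (-0.358767, 0.128274) ; Δ = (-0.101721, 0.058457)
  [+3]  conj(Y_{4,3})(Ω₁) = (-0.376510, 0.103118) ; Y_{4,3}(Ω₂) = (-0.078882, -0.139359) ; Δ = (0.044070, 0.044336)
  [+4]  conj(Y_{4,4})(Ω₁) = (0.179009, -0.066651) ; Y_{4,4}(Ω₂) = (0.027559, -0.022595) ; Δ = (0.003427, -0.005882)
Total Σ_m = (-0.059748, -0.000000). Multiply by 1.396263: (-0.083423, -0.000000). P_4(cos γ) = -0.083423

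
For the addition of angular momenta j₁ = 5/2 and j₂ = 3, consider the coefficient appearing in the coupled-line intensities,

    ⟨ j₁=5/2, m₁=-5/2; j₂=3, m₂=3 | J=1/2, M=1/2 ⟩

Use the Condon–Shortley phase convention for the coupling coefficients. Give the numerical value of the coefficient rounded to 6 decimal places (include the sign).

−√(2/7) ≈ -0.534522

j₁+j₂−J=5  J+j₁−j₂=0  J−j₁+j₂=1  j₁+j₂+J+1=7
(j₁±m₁, j₂±m₂, J±M) = (0,5,6,0,1,0)
P² = 28800/7
sum k=5..5:
  [5] −1/120 = -1/120
S = -1/120
C² = P²·S² = 2/7 ; C = -0.534522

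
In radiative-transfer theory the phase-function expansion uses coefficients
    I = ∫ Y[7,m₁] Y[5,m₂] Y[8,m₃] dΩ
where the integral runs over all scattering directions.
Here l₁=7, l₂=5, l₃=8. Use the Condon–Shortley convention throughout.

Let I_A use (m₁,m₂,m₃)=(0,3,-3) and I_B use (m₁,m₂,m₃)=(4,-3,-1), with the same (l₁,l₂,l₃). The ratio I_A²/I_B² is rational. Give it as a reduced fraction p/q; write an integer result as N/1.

1152/845

Same 7,5,8: normalisation and zero-m 3j drop out of the ratio.
A: Δ: 4! 10! 6! / 21! → 1/814773960; sum: t=2:+1/41472000 t=3:−1/12441600 t=4:+1/34836480 = -1/36288000; 3j²(7 5 8; 0 3 -3) = Δ·Π!·Σ² = 192/20995  (sign +1)
B: Δ: 4! 10! 6! / 21! → 1/814773960; sum: t=0:+1/34836480 t=1:−1/58060800 t=2:+1/1045094400 = 13/1045094400; 3j²(7 5 8; 4 -3 -1) = Δ·Π!·Σ² = 13/1938  (sign -1)
I_A²/I_B² = (192/20995)/(13/1938) = 1152/845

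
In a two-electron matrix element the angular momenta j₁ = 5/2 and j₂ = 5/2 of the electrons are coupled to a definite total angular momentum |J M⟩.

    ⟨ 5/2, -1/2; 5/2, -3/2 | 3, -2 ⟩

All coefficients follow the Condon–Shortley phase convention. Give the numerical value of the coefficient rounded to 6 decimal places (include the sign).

√[7·2!3!3!/9! · 2!3!1!4!1!5!] = √(48)
  +(−1)^0/∏(0,2,3,1,0,2)! = 1/24  (running 1/24)
  +(−1)^1/∏(1,1,2,0,1,3)! = -1/12  (running -1/24)
⟨..|..⟩ = √(48)·(-1/24) = -0.288675

-0.288675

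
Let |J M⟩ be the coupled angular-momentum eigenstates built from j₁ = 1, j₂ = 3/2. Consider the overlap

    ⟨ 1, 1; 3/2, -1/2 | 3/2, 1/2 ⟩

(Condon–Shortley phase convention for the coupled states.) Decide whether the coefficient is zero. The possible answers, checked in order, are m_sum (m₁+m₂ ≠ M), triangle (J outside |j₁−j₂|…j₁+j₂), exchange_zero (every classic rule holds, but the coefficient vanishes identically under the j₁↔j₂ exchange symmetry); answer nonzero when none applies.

nonzero

m-sum: m₁+m₂ = 1+(-1/2) = 1/2, M = 1/2  ✓
triangle: |j₁−j₂| = 1/2 ≤ J = 3/2 ≤ j₁+j₂ = 5/2  ✓
exchange: j₁≠j₂ or m₁≠m₂ — the exchange symmetry imposes no constraint here
value check: CG = +√(8/15) = +0.730297 ≠ 0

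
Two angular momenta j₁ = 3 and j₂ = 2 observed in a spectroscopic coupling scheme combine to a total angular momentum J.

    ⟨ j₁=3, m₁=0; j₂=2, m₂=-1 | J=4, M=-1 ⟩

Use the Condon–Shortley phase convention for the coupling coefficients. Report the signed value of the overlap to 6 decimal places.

+√(3/14) = +0.462910

j₁+j₂−J=1  J+j₁−j₂=5  J−j₁+j₂=3  j₁+j₂+J+1=10
(j₁±m₁, j₂±m₂, J±M) = (3,3,1,3,3,5)
P² = 1944/7
sum k=0..1:
  [0] +1/24 = 1/24
  [1] −1/72 = -1/72
S = 1/36
C² = P²·S² = 3/14 ; C = +0.462910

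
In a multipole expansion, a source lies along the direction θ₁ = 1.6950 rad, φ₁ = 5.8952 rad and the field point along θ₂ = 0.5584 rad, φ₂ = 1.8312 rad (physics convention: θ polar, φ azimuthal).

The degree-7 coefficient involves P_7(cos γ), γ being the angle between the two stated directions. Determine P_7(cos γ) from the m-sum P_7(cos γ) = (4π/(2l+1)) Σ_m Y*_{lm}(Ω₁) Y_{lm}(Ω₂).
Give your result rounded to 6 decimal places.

-0.042093

Summing Y*_{l m}(θ₁,φ₁)·Y_{l m}(θ₂,φ₂) over m ∈ [−7, 7]; prefactor 4π/(2·7+1) = 0.837758:
  m=-7: (-0.431415, -0.195613) × (0.005676, -0.001462) = (-0.002734, -0.000480)  (running Σ = (-0.002734, -0.000480))
  m=-6: (0.151979, 0.160828) × (-0.000294, 0.035101) = (-0.005690, 0.005287)  (running Σ = (-0.008424, 0.004808))
  m=-5: (0.101956, 0.263546) × (-0.123340, -0.033973) = (-0.003622, -0.035970)  (running Σ = (-0.012046, -0.031162))
  m=-4: (0.004654, -0.246803) × (0.157241, -0.268872) = (-0.065627, -0.040059)  (running Σ = (-0.077673, -0.071221))
  m=-3: (0.086437, -0.200606) × (0.341925, 0.344801) = (0.098724, -0.038789)  (running Σ = (0.021051, -0.110010))
  m=-2: (-0.181792, 0.178397) × (-0.318659, 0.182794) = (0.025320, -0.090078)  (running Σ = (0.046371, -0.200088))
  m=-1: (-0.178545, 0.072971) × (0.037892, 0.142209) = (-0.017143, -0.022626)  (running Σ = (0.029229, -0.222713))
  m=0: (0.256549, -0.000000) × (-0.423706, 0.000000) = (-0.108702, 0.000000)  (running Σ = (-0.079473, -0.222713))
  m=1: (0.178545, 0.072971) × (-0.037892, 0.142209) = (-0.017143, 0.022626)  (running Σ = (-0.096616, -0.200088))
  m=2: (-0.181792, -0.178397) × (-0.318659, -0.182794) = (0.025320, 0.090078)  (running Σ = (-0.071296, -0.110010))
  m=3: (-0.086437, -0.200606) × (-0.341925, 0.344801) = (0.098724, 0.038789)  (running Σ = (0.027428, -0.071221))
  m=4: (0.004654, 0.246803) × (0.157241, 0.268872) = (-0.065627, 0.040059)  (running Σ = (-0.038198, -0.031162))
  m=5: (-0.101956, 0.263546) × (0.123340, -0.033973) = (-0.003622, 0.035970)  (running Σ = (-0.041820, 0.004808))
  m=6: (0.151979, -0.160828) × (-0.000294, -0.035101) = (-0.005690, -0.005287)  (running Σ = (-0.047510, -0.000480))
  m=7: (0.431415, -0.195613) × (-0.005676, -0.001462) = (-0.002734, 0.000480)  (running Σ = (-0.050245, -0.000000))
Σ over m = (-0.050245, -0.000000); ×(4π/15) → (-0.042093, -0.000000). Real part: -0.042093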